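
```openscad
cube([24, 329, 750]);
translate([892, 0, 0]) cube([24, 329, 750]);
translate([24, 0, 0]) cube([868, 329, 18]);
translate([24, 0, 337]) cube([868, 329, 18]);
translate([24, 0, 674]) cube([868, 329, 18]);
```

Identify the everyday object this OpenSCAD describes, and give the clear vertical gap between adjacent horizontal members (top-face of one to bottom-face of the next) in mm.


A bookshelf. The clear shelf gap is 319 mm.

Two tall side panels with 3 horizontal boards between them — a bookshelf. The first two shelf undersides are at z = 0 and z = 337; with shelf thickness 18, the clear gap is 337 − 0 − 18 = 319 mm.


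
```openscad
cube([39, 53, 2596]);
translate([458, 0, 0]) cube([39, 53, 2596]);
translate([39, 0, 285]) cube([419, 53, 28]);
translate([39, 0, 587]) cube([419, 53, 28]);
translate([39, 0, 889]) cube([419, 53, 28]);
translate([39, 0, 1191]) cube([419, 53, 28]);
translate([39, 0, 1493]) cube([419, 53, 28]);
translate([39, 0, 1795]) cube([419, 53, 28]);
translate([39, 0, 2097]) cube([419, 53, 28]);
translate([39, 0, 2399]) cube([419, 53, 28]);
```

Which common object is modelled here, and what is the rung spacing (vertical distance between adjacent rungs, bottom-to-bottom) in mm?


A ladder. The rung spacing is 302 mm.

Two tall 39×53 posts with 8 short bars between them — a ladder. Adjacent rungs sit at z = 285 and z = 587, so the spacing is 587 − 285 = 302 mm.


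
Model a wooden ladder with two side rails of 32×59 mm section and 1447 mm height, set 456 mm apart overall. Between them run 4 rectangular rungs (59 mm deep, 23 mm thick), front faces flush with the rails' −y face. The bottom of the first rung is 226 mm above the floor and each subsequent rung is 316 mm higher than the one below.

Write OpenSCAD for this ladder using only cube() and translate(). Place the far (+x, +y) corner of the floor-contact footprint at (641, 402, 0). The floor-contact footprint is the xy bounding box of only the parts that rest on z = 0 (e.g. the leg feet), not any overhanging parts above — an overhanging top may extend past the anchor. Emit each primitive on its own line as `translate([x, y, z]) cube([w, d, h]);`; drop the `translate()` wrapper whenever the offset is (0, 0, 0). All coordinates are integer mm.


translate([185, 343, 0]) cube([32, 59, 1447]);
translate([609, 343, 0]) cube([32, 59, 1447]);
translate([217, 343, 226]) cube([392, 59, 23]);
translate([217, 343, 542]) cube([392, 59, 23]);
translate([217, 343, 858]) cube([392, 59, 23]);
translate([217, 343, 1174]) cube([392, 59, 23]);


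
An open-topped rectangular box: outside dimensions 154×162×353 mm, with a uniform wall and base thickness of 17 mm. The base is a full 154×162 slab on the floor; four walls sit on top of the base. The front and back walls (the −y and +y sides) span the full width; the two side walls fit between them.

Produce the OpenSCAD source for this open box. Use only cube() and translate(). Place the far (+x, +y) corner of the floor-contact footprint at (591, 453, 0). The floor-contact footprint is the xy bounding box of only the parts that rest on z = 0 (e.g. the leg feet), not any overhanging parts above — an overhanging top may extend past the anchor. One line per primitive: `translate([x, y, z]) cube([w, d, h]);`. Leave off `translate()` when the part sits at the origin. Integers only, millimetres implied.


translate([437, 291, 0]) cube([154, 162, 17]);
translate([437, 291, 17]) cube([154, 17, 336]);
translate([437, 436, 17]) cube([154, 17, 336]);
translate([437, 308, 17]) cube([17, 128, 336]);
translate([574, 308, 17]) cube([17, 128, 336]);


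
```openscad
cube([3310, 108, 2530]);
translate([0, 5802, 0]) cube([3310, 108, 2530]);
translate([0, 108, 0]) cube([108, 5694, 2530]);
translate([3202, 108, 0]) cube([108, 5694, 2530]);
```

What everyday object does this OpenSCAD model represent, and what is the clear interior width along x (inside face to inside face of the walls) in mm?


A house (or room) frame. The interior width is 3094 mm.

Four 2530 mm walls enclosing a rectangle with no floor or roof — a room or house frame. Outside width is 3310 mm and wall thickness is 108 mm, so the interior width is 3310 − 2 × 108 = 3094 mm.


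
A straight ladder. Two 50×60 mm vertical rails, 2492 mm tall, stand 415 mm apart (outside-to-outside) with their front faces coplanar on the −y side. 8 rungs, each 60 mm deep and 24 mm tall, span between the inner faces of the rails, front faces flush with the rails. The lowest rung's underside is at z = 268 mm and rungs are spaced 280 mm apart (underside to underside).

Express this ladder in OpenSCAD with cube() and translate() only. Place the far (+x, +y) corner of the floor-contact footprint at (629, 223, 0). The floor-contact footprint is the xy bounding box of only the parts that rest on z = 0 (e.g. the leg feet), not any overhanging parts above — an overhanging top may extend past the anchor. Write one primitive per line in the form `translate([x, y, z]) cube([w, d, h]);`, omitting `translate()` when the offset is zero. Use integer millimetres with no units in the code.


translate([214, 163, 0]) cube([50, 60, 2492]);
translate([579, 163, 0]) cube([50, 60, 2492]);
translate([264, 163, 268]) cube([315, 60, 24]);
translate([264, 163, 548]) cube([315, 60, 24]);
translate([264, 163, 828]) cube([315, 60, 24]);
translate([264, 163, 1108]) cube([315, 60, 24]);
translate([264, 163, 1388]) cube([315, 60, 24]);
translate([264, 163, 1668]) cube([315, 60, 24]);
translate([264, 163, 1948]) cube([315, 60, 24]);
translate([264, 163, 2228]) cube([315, 60, 24]);


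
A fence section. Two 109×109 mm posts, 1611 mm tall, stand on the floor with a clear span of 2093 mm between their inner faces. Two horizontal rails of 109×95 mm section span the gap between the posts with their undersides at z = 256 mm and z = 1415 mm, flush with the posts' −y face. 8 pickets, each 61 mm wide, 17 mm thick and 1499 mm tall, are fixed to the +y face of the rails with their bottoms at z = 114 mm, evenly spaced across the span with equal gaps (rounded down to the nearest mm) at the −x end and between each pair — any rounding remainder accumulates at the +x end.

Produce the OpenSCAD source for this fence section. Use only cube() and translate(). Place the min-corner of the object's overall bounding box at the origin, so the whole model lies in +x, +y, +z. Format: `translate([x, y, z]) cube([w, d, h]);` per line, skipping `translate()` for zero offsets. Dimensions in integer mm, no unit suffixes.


cube([109, 109, 1611]);
translate([2202, 0, 0]) cube([109, 109, 1611]);
translate([109, 0, 256]) cube([2093, 109, 95]);
translate([109, 0, 1415]) cube([2093, 109, 95]);
translate([287, 109, 114]) cube([61, 17, 1499]);
translate([526, 109, 114]) cube([61, 17, 1499]);
translate([765, 109, 114]) cube([61, 17, 1499]);
translate([1004, 109, 114]) cube([61, 17, 1499]);
translate([1243, 109, 114]) cube([61, 17, 1499]);
translate([1482, 109, 114]) cube([61, 17, 1499]);
translate([1721, 109, 114]) cube([61, 17, 1499]);
translate([1960, 109, 114]) cube([61, 17, 1499]);


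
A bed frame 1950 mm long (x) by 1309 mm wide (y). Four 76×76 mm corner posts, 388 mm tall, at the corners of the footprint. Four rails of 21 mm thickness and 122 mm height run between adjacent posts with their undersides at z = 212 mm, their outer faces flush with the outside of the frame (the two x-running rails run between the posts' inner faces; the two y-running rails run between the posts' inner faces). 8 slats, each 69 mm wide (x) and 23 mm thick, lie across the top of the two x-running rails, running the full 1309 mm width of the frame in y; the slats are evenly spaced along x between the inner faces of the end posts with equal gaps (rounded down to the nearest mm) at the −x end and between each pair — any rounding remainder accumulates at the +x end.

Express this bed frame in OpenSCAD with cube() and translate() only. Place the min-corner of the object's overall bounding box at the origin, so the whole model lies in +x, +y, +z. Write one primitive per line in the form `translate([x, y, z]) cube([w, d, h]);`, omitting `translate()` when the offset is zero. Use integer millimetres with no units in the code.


cube([76, 76, 388]);
translate([0, 1233, 0]) cube([76, 76, 388]);
translate([1874, 0, 0]) cube([76, 76, 388]);
translate([1874, 1233, 0]) cube([76, 76, 388]);
translate([76, 0, 212]) cube([1798, 21, 122]);
translate([76, 1288, 212]) cube([1798, 21, 122]);
translate([0, 76, 212]) cube([21, 1157, 122]);
translate([1929, 76, 212]) cube([21, 1157, 122]);
translate([214, 0, 334]) cube([69, 1309, 23]);
translate([421, 0, 334]) cube([69, 1309, 23]);
translate([628, 0, 334]) cube([69, 1309, 23]);
translate([835, 0, 334]) cube([69, 1309, 23]);
translate([1042, 0, 334]) cube([69, 1309, 23]);
translate([1249, 0, 334]) cube([69, 1309, 23]);
translate([1456, 0, 334]) cube([69, 1309, 23]);
translate([1663, 0, 334]) cube([69, 1309, 23]);


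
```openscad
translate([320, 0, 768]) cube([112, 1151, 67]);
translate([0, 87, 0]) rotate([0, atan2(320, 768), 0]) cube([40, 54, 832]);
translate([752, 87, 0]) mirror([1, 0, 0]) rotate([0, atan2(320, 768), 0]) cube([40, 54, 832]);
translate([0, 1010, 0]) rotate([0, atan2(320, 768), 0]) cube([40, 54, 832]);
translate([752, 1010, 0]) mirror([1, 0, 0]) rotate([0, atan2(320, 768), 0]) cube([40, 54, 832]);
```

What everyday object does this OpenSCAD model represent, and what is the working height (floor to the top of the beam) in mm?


A sawhorse. The overall height is 835 mm.

A beam across two mirrored pairs of raked legs — a sawhorse. The beam's underside is at z = 768 (matching the legs' vertical rise in atan2(320, 768)) and the beam is 67 mm tall, so its top is at 768 + 67 = 835 mm. The raked legs top out at the beam's underside, so that is the highest point.


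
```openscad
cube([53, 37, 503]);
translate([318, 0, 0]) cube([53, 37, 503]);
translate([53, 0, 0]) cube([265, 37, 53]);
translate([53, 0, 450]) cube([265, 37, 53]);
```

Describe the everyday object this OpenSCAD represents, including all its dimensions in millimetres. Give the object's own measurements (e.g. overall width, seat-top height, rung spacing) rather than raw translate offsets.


A rectangular picture frame lying in the x–z plane (depth along y). The opening is 265 mm wide (x) by 397 mm tall (z), surrounded by a border 53 mm wide on all four sides. The frame is 37 mm deep and is made of two full-height vertical stiles with two horizontal rails fitted between them.


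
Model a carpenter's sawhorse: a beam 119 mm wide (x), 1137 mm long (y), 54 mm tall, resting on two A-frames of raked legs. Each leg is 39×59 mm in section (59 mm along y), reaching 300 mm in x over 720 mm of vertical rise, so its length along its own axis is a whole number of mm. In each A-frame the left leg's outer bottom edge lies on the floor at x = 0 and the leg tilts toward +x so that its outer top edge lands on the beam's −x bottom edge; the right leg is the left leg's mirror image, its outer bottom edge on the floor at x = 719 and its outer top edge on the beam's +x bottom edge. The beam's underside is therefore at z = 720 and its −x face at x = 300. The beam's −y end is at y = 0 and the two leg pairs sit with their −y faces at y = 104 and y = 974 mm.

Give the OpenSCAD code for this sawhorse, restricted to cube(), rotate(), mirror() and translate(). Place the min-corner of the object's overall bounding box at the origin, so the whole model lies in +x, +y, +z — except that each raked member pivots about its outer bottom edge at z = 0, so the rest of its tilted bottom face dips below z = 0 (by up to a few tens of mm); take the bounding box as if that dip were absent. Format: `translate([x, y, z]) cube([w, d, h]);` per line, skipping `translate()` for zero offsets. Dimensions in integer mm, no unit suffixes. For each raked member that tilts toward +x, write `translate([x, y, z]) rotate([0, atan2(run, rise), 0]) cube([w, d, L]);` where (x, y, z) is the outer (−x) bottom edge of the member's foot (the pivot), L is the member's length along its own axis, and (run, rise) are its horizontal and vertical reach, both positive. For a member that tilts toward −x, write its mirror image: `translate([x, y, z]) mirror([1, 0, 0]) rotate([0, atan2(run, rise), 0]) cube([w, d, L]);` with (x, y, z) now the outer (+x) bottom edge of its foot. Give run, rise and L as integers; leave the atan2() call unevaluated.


translate([300, 0, 720]) cube([119, 1137, 54]);
translate([0, 104, 0]) rotate([0, atan2(300, 720), 0]) cube([39, 59, 780]);
translate([719, 104, 0]) mirror([1, 0, 0]) rotate([0, atan2(300, 720), 0]) cube([39, 59, 780]);
translate([0, 974, 0]) rotate([0, atan2(300, 720), 0]) cube([39, 59, 780]);
translate([719, 974, 0]) mirror([1, 0, 0]) rotate([0, atan2(300, 720), 0]) cube([39, 59, 780]);


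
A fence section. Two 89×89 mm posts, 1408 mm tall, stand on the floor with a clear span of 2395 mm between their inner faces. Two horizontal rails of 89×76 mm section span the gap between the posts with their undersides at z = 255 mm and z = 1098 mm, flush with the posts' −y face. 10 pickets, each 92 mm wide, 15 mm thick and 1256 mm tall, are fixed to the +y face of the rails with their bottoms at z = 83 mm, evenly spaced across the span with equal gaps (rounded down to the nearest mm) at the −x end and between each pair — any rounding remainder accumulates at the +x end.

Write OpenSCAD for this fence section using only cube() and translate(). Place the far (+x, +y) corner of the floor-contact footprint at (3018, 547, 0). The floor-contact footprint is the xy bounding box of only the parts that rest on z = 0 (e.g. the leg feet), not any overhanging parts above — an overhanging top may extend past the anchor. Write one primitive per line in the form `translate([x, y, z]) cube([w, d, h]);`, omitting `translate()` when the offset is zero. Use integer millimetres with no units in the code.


translate([445, 458, 0]) cube([89, 89, 1408]);
translate([2929, 458, 0]) cube([89, 89, 1408]);
translate([534, 458, 255]) cube([2395, 89, 76]);
translate([534, 458, 1098]) cube([2395, 89, 76]);
translate([668, 547, 83]) cube([92, 15, 1256]);
translate([894, 547, 83]) cube([92, 15, 1256]);
translate([1120, 547, 83]) cube([92, 15, 1256]);
translate([1346, 547, 83]) cube([92, 15, 1256]);
translate([1572, 547, 83]) cube([92, 15, 1256]);
translate([1798, 547, 83]) cube([92, 15, 1256]);
translate([2024, 547, 83]) cube([92, 15, 1256]);
translate([2250, 547, 83]) cube([92, 15, 1256]);
translate([2476, 547, 83]) cube([92, 15, 1256]);
translate([2702, 547, 83]) cube([92, 15, 1256]);


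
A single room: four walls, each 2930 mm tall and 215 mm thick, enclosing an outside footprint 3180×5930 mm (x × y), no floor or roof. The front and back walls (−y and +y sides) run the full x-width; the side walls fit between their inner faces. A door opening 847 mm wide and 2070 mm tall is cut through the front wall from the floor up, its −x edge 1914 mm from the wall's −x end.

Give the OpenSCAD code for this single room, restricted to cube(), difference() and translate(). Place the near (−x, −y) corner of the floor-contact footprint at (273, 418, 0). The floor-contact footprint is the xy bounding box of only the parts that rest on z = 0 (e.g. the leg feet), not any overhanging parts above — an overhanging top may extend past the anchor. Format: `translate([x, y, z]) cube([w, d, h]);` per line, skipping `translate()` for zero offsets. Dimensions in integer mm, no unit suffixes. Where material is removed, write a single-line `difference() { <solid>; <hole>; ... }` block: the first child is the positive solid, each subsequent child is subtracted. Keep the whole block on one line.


difference() { translate([273, 418, 0]) cube([3180, 215, 2930]); translate([2187, 418, 0]) cube([847, 215, 2070]); }
translate([273, 6133, 0]) cube([3180, 215, 2930]);
translate([273, 633, 0]) cube([215, 5500, 2930]);
translate([3238, 633, 0]) cube([215, 5500, 2930]);


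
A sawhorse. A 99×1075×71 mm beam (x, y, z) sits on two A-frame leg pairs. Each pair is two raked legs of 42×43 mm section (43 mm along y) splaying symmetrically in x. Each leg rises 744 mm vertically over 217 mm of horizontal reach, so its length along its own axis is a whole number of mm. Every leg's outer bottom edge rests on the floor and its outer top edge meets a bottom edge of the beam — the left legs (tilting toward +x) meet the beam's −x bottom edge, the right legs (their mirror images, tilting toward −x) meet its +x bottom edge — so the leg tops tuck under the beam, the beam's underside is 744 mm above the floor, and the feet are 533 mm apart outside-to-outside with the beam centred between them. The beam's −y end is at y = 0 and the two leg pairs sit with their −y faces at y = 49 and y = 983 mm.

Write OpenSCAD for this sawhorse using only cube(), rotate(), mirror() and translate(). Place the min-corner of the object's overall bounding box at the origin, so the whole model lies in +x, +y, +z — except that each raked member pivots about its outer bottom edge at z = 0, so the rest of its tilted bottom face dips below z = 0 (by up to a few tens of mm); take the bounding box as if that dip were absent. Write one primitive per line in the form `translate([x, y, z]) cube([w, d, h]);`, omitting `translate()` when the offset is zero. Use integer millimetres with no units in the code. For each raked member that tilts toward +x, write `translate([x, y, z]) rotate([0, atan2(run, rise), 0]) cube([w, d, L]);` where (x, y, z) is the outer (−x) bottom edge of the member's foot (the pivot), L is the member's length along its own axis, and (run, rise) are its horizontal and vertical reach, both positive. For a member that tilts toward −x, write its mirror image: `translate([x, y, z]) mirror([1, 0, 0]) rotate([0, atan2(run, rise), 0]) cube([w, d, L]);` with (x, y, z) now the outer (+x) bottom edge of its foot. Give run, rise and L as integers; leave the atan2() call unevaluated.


// leg length = √(217² + 744²) = 775
// right-leg outer foot x = 2·217 + 99 = 533
// beam min-corner = (217, 0, 744)
translate([217, 0, 744]) cube([99, 1075, 71]);
translate([0, 49, 0]) rotate([0, atan2(217, 744), 0]) cube([42, 43, 775]);
translate([533, 49, 0]) mirror([1, 0, 0]) rotate([0, atan2(217, 744), 0]) cube([42, 43, 775]);
translate([0, 983, 0]) rotate([0, atan2(217, 744), 0]) cube([42, 43, 775]);
translate([533, 983, 0]) mirror([1, 0, 0]) rotate([0, atan2(217, 744), 0]) cube([42, 43, 775]);


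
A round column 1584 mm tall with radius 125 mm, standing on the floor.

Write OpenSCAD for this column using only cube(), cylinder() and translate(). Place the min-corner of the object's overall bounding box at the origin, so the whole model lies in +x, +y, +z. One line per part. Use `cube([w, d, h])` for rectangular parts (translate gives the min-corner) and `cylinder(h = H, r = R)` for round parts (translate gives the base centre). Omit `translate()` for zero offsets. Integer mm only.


translate([125, 125, 0]) cylinder(h = 1584, r = 125);


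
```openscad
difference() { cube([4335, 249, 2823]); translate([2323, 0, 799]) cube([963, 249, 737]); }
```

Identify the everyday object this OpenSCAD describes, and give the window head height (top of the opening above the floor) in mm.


A wall with a window opening. The window head height is 1536 mm.

A wall with a rectangular opening subtracted — a window. Sill at z = 799, opening 737 mm tall, so the head is at 799 + 737 = 1536 mm.


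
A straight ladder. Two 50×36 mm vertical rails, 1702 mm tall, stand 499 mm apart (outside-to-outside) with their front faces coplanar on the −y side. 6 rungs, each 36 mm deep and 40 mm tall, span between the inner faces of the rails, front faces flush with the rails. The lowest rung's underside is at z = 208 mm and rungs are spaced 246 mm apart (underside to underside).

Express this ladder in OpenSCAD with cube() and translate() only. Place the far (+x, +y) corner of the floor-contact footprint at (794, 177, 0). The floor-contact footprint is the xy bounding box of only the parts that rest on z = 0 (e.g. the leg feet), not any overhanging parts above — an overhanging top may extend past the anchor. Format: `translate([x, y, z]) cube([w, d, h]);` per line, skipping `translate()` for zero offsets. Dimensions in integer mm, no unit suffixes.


translate([295, 141, 0]) cube([50, 36, 1702]);
translate([744, 141, 0]) cube([50, 36, 1702]);
translate([345, 141, 208]) cube([399, 36, 40]);
translate([345, 141, 454]) cube([399, 36, 40]);
translate([345, 141, 700]) cube([399, 36, 40]);
translate([345, 141, 946]) cube([399, 36, 40]);
translate([345, 141, 1192]) cube([399, 36, 40]);
translate([345, 141, 1438]) cube([399, 36, 40]);


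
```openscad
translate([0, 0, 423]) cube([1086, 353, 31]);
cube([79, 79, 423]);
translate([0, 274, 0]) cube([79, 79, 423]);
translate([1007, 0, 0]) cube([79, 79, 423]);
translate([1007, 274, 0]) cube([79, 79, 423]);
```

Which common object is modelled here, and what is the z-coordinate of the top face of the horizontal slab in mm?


A bench. The seat-top height is 454 mm.

A long slab on four corner posts — a bench. The slab sits at z = 423 with thickness 31, so the top is 423 + 31 = 454 mm.


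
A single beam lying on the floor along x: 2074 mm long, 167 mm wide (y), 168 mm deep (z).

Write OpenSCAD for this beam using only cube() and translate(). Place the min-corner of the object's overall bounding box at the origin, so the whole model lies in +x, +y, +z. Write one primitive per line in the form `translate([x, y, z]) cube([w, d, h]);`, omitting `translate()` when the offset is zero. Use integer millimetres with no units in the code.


cube([2074, 167, 168]);


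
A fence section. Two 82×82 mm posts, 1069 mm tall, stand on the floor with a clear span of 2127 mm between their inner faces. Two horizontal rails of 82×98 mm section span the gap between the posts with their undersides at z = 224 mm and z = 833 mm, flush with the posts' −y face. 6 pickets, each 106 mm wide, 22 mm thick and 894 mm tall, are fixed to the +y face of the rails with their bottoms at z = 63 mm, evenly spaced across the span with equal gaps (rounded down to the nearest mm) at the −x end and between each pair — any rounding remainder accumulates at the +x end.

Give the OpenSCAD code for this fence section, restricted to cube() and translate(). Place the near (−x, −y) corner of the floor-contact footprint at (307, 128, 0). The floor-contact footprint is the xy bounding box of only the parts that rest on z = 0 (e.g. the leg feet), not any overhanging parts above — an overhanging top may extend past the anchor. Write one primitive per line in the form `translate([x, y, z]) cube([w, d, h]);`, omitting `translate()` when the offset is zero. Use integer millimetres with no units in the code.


translate([307, 128, 0]) cube([82, 82, 1069]);
translate([2516, 128, 0]) cube([82, 82, 1069]);
translate([389, 128, 224]) cube([2127, 82, 98]);
translate([389, 128, 833]) cube([2127, 82, 98]);
translate([602, 210, 63]) cube([106, 22, 894]);
translate([921, 210, 63]) cube([106, 22, 894]);
translate([1240, 210, 63]) cube([106, 22, 894]);
translate([1559, 210, 63]) cube([106, 22, 894]);
translate([1878, 210, 63]) cube([106, 22, 894]);
translate([2197, 210, 63]) cube([106, 22, 894]);


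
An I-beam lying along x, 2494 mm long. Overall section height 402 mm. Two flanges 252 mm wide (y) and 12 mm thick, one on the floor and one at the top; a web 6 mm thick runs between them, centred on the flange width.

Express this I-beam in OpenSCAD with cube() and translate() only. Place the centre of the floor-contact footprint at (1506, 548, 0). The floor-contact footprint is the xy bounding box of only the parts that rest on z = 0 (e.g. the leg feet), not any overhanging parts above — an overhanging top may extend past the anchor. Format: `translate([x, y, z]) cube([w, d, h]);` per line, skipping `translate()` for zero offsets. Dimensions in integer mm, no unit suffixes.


translate([259, 422, 0]) cube([2494, 252, 12]);
translate([259, 545, 12]) cube([2494, 6, 378]);
translate([259, 422, 390]) cube([2494, 252, 12]);


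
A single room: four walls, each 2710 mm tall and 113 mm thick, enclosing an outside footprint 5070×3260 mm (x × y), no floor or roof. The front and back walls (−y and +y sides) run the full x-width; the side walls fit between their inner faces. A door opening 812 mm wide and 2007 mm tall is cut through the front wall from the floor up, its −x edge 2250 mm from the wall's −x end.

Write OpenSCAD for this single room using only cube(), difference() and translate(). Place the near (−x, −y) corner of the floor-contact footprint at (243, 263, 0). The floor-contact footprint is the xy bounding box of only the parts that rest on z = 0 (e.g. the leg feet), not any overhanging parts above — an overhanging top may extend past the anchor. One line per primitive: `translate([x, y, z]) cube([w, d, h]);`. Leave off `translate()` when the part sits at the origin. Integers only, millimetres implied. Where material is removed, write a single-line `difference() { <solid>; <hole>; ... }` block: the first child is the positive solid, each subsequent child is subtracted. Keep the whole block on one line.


difference() { translate([243, 263, 0]) cube([5070, 113, 2710]); translate([2493, 263, 0]) cube([812, 113, 2007]); }
translate([243, 3410, 0]) cube([5070, 113, 2710]);
translate([243, 376, 0]) cube([113, 3034, 2710]);
translate([5200, 376, 0]) cube([113, 3034, 2710]);


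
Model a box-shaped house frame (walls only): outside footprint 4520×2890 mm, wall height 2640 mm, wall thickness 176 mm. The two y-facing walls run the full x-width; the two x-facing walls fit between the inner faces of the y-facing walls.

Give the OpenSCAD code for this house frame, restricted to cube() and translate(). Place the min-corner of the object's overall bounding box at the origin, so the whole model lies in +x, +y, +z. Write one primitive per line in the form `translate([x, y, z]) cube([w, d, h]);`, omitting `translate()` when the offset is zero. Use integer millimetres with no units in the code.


cube([4520, 176, 2640]);
translate([0, 2714, 0]) cube([4520, 176, 2640]);
translate([0, 176, 0]) cube([176, 2538, 2640]);
translate([4344, 176, 0]) cube([176, 2538, 2640]);


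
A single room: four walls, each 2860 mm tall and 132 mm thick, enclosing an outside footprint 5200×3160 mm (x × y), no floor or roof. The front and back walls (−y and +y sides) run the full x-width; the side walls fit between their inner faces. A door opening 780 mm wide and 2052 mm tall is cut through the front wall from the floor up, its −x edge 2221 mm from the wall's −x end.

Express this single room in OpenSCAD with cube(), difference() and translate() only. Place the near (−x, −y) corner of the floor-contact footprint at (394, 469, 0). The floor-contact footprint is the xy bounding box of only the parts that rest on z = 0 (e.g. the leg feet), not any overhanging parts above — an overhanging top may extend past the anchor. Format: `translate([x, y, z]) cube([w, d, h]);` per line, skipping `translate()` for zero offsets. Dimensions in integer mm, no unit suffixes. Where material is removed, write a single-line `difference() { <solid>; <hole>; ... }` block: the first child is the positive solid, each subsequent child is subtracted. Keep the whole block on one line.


difference() { translate([394, 469, 0]) cube([5200, 132, 2860]); translate([2615, 469, 0]) cube([780, 132, 2052]); }
translate([394, 3497, 0]) cube([5200, 132, 2860]);
translate([394, 601, 0]) cube([132, 2896, 2860]);
translate([5462, 601, 0]) cube([132, 2896, 2860]);


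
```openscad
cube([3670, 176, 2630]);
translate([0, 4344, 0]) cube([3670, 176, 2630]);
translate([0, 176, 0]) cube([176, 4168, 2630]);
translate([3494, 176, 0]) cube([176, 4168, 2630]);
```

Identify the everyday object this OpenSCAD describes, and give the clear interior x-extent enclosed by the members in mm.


A house (or room) frame. The interior width is 3318 mm.

Four 2630 mm walls enclosing a rectangle with no floor or roof — a room or house frame. Outside width is 3670 mm and wall thickness is 176 mm, so the interior width is 3670 − 2 × 176 = 3318 mm.


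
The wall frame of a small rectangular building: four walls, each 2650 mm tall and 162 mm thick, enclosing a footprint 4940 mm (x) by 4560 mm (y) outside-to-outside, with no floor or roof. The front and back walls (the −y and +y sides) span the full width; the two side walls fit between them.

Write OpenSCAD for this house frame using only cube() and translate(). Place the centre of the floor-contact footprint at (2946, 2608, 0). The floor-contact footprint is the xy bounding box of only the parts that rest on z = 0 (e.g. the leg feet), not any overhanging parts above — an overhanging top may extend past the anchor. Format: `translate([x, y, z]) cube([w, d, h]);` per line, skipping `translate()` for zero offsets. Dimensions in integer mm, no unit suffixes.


translate([476, 328, 0]) cube([4940, 162, 2650]);
translate([476, 4726, 0]) cube([4940, 162, 2650]);
translate([476, 490, 0]) cube([162, 4236, 2650]);
translate([5254, 490, 0]) cube([162, 4236, 2650]);


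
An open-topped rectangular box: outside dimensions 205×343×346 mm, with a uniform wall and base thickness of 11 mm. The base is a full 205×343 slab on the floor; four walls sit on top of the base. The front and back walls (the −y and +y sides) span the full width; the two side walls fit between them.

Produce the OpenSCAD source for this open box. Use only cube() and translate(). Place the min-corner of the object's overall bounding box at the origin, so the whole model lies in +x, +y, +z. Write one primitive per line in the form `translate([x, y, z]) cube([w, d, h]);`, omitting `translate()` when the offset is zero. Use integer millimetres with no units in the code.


cube([205, 343, 11]);
translate([0, 0, 11]) cube([205, 11, 335]);
translate([0, 332, 11]) cube([205, 11, 335]);
translate([0, 11, 11]) cube([11, 321, 335]);
translate([194, 11, 11]) cube([11, 321, 335]);


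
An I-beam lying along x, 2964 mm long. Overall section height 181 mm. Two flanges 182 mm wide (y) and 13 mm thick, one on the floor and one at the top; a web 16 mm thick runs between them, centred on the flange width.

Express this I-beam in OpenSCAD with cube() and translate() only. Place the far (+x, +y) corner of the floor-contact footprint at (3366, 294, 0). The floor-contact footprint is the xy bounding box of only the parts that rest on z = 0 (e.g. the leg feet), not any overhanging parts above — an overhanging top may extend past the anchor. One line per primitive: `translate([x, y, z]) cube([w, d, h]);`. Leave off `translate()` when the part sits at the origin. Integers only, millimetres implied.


translate([402, 112, 0]) cube([2964, 182, 13]);
translate([402, 195, 13]) cube([2964, 16, 155]);
translate([402, 112, 168]) cube([2964, 182, 13]);


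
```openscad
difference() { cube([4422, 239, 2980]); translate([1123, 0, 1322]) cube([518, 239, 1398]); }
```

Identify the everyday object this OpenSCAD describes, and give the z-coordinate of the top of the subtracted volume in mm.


A wall with a window opening. The window head height is 2720 mm.

A wall with a rectangular opening subtracted — a window. Sill at z = 1322, opening 1398 mm tall, so the head is at 1322 + 1398 = 2720 mm.


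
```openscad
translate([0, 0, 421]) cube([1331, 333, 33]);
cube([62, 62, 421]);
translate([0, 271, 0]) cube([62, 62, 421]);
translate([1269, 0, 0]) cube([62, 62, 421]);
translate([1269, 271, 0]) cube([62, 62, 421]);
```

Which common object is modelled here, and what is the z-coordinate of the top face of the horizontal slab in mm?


A bench. The seat-top height is 454 mm.

A long slab on four corner posts — a bench. The slab sits at z = 421 with thickness 33, so the top is 421 + 33 = 454 mm.


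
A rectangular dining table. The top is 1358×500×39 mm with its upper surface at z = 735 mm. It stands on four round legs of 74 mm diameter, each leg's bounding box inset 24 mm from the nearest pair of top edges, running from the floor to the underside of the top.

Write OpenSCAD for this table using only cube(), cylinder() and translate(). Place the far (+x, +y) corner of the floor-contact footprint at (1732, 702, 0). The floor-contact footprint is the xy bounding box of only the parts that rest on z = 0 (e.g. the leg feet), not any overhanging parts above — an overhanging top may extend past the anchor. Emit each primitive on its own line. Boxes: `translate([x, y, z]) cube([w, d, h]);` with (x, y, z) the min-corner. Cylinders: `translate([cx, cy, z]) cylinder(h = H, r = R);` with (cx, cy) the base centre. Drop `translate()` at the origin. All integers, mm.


translate([398, 226, 696]) cube([1358, 500, 39]);
translate([459, 287, 0]) cylinder(h = 696, r = 37);
translate([1695, 287, 0]) cylinder(h = 696, r = 37);
translate([459, 665, 0]) cylinder(h = 696, r = 37);
translate([1695, 665, 0]) cylinder(h = 696, r = 37);


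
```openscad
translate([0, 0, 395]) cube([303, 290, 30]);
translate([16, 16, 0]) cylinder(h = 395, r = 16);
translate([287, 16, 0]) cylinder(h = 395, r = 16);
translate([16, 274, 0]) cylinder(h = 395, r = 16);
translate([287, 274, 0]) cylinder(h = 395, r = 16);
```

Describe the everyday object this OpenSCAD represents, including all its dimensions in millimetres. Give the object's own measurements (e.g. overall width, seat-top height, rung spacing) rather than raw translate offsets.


A four-legged stool. The seat is a 303×290×30 mm slab whose top surface is at z = 425 mm; four round legs, each 32 mm in diameter, run from the floor (z = 0) to the underside of the seat, each leg's axis is inset half a diameter from the nearest pair of seat edges (so the leg's bounding box is flush with the corner).


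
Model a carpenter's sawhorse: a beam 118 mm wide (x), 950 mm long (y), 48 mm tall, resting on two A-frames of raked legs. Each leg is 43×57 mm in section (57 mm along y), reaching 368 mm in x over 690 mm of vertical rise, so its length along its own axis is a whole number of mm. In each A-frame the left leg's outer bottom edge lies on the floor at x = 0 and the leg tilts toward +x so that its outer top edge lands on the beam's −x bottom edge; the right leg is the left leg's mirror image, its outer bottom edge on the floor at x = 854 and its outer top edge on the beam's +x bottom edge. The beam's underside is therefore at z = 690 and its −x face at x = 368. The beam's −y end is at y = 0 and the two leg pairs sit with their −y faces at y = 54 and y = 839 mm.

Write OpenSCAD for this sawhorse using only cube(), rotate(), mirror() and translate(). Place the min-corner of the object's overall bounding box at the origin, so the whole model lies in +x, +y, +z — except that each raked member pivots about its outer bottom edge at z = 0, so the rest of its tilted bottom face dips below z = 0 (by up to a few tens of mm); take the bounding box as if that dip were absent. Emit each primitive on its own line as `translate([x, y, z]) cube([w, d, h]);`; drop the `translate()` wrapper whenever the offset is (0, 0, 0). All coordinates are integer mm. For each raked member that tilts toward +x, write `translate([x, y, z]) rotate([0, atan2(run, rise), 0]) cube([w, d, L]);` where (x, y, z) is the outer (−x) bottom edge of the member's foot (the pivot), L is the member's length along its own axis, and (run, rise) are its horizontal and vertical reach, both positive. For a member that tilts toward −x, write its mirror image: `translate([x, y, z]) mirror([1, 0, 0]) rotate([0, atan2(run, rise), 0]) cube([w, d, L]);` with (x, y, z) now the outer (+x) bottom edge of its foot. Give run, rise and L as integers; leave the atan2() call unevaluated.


translate([368, 0, 690]) cube([118, 950, 48]);
translate([0, 54, 0]) rotate([0, atan2(368, 690), 0]) cube([43, 57, 782]);
translate([854, 54, 0]) mirror([1, 0, 0]) rotate([0, atan2(368, 690), 0]) cube([43, 57, 782]);
translate([0, 839, 0]) rotate([0, atan2(368, 690), 0]) cube([43, 57, 782]);
translate([854, 839, 0]) mirror([1, 0, 0]) rotate([0, atan2(368, 690), 0]) cube([43, 57, 782]);


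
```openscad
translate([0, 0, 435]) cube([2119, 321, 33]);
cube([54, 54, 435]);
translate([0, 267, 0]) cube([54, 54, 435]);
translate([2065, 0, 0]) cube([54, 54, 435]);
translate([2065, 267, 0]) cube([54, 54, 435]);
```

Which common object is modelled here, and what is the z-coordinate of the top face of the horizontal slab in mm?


A bench. The seat-top height is 468 mm.

A long slab on four corner posts — a bench. The slab sits at z = 435 with thickness 33, so the top is 435 + 33 = 468 mm.


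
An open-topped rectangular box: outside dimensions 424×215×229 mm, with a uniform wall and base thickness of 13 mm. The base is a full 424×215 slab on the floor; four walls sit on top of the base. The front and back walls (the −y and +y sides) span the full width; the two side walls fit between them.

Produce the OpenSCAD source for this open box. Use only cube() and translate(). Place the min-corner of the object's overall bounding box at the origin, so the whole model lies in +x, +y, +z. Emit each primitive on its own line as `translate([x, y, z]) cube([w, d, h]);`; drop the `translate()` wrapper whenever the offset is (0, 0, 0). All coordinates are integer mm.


cube([424, 215, 13]);
translate([0, 0, 13]) cube([424, 13, 216]);
translate([0, 202, 13]) cube([424, 13, 216]);
translate([0, 13, 13]) cube([13, 189, 216]);
translate([411, 13, 13]) cube([13, 189, 216]);


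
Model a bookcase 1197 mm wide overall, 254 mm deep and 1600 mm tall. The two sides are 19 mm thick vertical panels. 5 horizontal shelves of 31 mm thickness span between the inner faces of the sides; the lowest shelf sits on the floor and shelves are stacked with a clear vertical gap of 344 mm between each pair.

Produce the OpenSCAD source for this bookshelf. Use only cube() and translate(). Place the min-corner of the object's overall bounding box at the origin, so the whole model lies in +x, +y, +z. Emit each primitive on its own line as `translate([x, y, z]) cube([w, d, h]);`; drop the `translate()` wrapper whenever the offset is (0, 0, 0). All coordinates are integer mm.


cube([19, 254, 1600]);
translate([1178, 0, 0]) cube([19, 254, 1600]);
translate([19, 0, 0]) cube([1159, 254, 31]);
translate([19, 0, 375]) cube([1159, 254, 31]);
translate([19, 0, 750]) cube([1159, 254, 31]);
translate([19, 0, 1125]) cube([1159, 254, 31]);
translate([19, 0, 1500]) cube([1159, 254, 31]);


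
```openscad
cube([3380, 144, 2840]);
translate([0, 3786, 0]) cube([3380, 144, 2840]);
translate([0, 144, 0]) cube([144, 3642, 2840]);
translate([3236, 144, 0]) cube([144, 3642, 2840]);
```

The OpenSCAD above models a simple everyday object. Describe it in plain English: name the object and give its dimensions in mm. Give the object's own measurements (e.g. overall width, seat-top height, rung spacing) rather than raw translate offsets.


The wall frame of a small rectangular building: four walls, each 2840 mm tall and 144 mm thick, enclosing a footprint 3380 mm (x) by 3930 mm (y) outside-to-outside, with no floor or roof. The front and back walls (the −y and +y sides) span the full width; the two side walls fit between them.


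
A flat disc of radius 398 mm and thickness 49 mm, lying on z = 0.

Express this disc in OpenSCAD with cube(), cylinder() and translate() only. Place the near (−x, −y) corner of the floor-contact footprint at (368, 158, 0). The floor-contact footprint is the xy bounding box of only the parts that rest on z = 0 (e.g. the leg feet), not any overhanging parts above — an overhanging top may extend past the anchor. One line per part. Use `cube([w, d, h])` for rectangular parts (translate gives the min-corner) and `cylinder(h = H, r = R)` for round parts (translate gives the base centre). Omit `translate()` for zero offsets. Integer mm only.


translate([766, 556, 0]) cylinder(h = 49, r = 398);


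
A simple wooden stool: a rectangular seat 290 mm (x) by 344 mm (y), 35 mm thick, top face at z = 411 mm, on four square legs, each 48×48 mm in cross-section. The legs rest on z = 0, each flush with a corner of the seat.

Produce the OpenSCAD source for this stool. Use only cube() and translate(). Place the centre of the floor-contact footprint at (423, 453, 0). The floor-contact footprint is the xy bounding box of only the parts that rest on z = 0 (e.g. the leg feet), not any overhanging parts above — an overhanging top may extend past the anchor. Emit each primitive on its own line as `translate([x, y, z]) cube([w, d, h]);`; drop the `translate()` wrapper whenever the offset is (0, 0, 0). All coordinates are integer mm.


translate([278, 281, 376]) cube([290, 344, 35]);
translate([278, 281, 0]) cube([48, 48, 376]);
translate([520, 281, 0]) cube([48, 48, 376]);
translate([278, 577, 0]) cube([48, 48, 376]);
translate([520, 577, 0]) cube([48, 48, 376]);
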